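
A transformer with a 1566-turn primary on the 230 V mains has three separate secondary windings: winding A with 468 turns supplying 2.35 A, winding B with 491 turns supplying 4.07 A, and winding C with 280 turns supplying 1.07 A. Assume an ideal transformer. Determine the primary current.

V_A = 230 × 468/1566 = 68.736 V; V_B = 230 × 491/1566 = 72.114 V; V_C = 230 × 280/1566 = 41.124 V.
P_out = V_A I_A + V_B I_B + V_C I_C = 68.736×2.35 + 72.114×4.07 + 41.124×1.07 = 161.53 + 293.50 + 44.003 = 499.03 W.
Ideal ⇒ P_in = P_out, so I_p = P_out/V_p = 499.03/230 = 2.17 A.

I_p ≈ 2.17 A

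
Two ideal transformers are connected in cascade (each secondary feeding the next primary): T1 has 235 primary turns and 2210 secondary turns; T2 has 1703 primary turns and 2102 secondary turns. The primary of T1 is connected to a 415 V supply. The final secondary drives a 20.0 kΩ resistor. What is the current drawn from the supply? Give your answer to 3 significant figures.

I_supply ≈ 2.80 A

After T1: V = 415.00 × 2210/235 = 3902.8 V.
After T2: V = 3902.8 × 2102/1703 = 4817.2 V.
I_load = 4817.2/20000 = 0.24086 A, so P_out = 4817.2 × 0.24086 = 1160.2 W.
All ideal ⇒ P_in = P_out, so I_supply = 1160.2/415 = 2.80 A.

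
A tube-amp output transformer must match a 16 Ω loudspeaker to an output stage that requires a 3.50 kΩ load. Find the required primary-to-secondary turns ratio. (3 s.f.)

Z_p/Z_s = (N_p/N_s)², so N_p/N_s = √(3500/16) = √219 = 14.8.

N_p/N_s ≈ 14.8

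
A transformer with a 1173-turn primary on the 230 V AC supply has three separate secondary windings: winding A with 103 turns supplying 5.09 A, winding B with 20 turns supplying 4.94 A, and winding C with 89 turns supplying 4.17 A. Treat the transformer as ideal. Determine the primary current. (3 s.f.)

I_p ≈ 0.848 A

V_A = 230 × 103/1173 = 20.196 V; V_B = 230 × 20/1173 = 3.9216 V; V_C = 230 × 89/1173 = 17.451 V.
P_out = V_A I_A + V_B I_B + V_C I_C = 20.196×5.09 + 3.9216×4.94 + 17.451×4.17 = 102.80 + 19.373 + 72.771 = 194.94 W.
Ideal ⇒ P_in = P_out, so I_p = P_out/V_p = 194.94/230 = 0.848 A.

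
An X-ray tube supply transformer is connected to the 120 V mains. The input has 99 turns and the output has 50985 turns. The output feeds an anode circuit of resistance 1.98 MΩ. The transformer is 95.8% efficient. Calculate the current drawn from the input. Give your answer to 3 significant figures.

I_in ≈ 16.8 A

V_out = 120 × 50985/99 = 61800 V.
I_out = V_out/R = 61800/(1.98×10^6) = 0.031212 A.
P_out = V_out I_out = 61800 × 0.031212 = 1928.9 W.
P_in = P_out/η = 1928.9/0.958 = 2013.5 W.
I_in = P_in/V_in = 2013.5/120 = 16.8 A.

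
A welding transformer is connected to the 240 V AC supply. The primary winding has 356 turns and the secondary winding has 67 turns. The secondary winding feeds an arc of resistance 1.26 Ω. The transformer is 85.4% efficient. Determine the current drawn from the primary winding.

V_s = 240 × 67/356 = 45.169 V.
I_s = V_s/R = 45.169/1.26 = 35.848 A.
P_out = V_s I_s = 45.169 × 35.848 = 1619.2 W.
P_in = P_out/η = 1619.2/0.854 = 1896.0 W.
I_p = P_in/V_p = 1896.0/240 = 7.90 A.

I_p ≈ 7.90 A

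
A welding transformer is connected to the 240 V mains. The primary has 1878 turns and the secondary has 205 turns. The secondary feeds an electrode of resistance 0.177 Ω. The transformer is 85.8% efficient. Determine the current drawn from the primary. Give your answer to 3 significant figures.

V_s = 240 × 205/1878 = 26.198 V.
I_s = V_s/R = 26.198/0.177 = 148.01 A.
P_out = V_s I_s = 26.198 × 148.01 = 3877.6 W.
P_in = P_out/η = 3877.6/0.858 = 4519.4 W.
I_p = P_in/V_p = 4519.4/240 = 18.8 A.

I_p ≈ 18.8 A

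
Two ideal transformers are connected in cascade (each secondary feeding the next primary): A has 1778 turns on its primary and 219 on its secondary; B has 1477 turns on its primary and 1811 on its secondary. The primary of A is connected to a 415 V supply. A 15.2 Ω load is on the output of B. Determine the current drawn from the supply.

After A: V = 415.00 × 219/1778 = 51.116 V.
After B: V = 51.116 × 1811/1477 = 62.676 V.
I_load = 62.676/15.2 = 4.1234 A, so P_out = 62.676 × 4.1234 = 258.44 W.
All ideal ⇒ P_in = P_out, so I_supply = 258.44/415 = 0.623 A.

I_supply ≈ 0.623 A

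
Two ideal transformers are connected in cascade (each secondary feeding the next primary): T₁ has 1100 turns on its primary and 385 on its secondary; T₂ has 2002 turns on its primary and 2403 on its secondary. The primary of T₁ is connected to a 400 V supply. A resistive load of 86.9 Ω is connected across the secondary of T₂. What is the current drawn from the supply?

After T₁: V = 400.00 × 385/1100 = 140.00 V.
After T₂: V = 140.00 × 2403/2002 = 168.04 V.
I_load = 168.04/86.9 = 1.9337 A, so P_out = 168.04 × 1.9337 = 324.95 W.
All ideal ⇒ P_in = P_out, so I_supply = 324.95/400 = 0.812 A.

I_supply ≈ 0.812 A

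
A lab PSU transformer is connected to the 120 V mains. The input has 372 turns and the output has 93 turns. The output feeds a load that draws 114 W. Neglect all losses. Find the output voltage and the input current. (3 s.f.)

V_out = V_in × N_out/N_in = 120 × 93/372 = 30.000 V.
I_out = P/V_out = 114/30.000 = 3.8000 A.
I_in = I_out × N_out/N_in = 3.8000 × 93/372 = 0.950 A.

V_out ≈ 30.0 V, I_in ≈ 0.950 A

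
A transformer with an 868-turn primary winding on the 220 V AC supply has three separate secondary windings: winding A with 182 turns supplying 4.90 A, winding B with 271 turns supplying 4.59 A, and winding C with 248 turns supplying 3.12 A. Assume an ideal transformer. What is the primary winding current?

V_A = 220 × 182/868 = 46.129 V; V_B = 220 × 271/868 = 68.687 V; V_C = 220 × 248/868 = 62.857 V.
P_out = V_A I_A + V_B I_B + V_C I_C = 46.129×4.90 + 68.687×4.59 + 62.857×3.12 = 226.03 + 315.27 + 196.11 = 737.42 W.
Ideal ⇒ P_in = P_out, so I_p = P_out/V_p = 737.42/220 = 3.35 A.

I_p ≈ 3.35 A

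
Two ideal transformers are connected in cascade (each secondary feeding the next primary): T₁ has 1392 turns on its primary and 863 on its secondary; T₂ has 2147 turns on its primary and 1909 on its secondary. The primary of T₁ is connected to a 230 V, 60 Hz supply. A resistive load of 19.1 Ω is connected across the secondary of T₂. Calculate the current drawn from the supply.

Secondary of T₁: V = 230.00 × 863/1392 = 142.59 V.
Secondary of T₂: V = 142.59 × 1909/2147 = 126.79 V.
I_load = 126.79/19.1 = 6.6380 A, so P_out = 126.79 × 6.6380 = 841.61 W.
All ideal ⇒ P_in = P_out, so I_supply = 841.61/230 = 3.66 A.

I_supply ≈ 3.66 A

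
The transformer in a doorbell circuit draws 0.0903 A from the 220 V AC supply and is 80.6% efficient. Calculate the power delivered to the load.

P_in = V_p I_p = 220 × 0.0903 = 19.866 W.
P_out = η P_in = 0.806 × 19.866 = 16.0 W.

P_out ≈ 16.0 W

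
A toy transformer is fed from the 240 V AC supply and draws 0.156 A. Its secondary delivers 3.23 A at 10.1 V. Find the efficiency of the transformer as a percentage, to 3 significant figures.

P_in = 240 × 0.156 = 37.4400 W.
P_out = 10.1 × 3.23 = 32.6230 W.
η = P_out/P_in = 32.6230/37.4400 = 0.871.

η ≈ 87.1%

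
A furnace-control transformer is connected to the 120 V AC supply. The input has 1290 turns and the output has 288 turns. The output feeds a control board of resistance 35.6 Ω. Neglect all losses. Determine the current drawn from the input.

V_out = V_in × N_out/N_in = 120 × 288/1290 = 26.791 V.
I_out = V_out/R = 26.791/35.6 = 0.75255 A.
For an ideal transformer I_in N_in = I_out N_out, so I_in = 0.75255 × 288/1290 = 0.168 A.

I_in ≈ 0.168 A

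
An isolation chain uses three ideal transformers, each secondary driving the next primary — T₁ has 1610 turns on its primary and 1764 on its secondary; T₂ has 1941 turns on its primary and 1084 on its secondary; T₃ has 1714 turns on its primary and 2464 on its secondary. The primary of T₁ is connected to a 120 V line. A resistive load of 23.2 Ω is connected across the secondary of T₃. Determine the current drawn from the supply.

After T₁: V = 120.00 × 1764/1610 = 131.48 V.
After T₂: V = 131.48 × 1084/1941 = 73.427 V.
After T₃: V = 73.427 × 2464/1714 = 105.56 V.
I_load = 105.56/23.2 = 4.5499 A, so P_out = 105.56 × 4.5499 = 480.27 W.
All ideal ⇒ P_in = P_out, so I_supply = 480.27/120 = 4.00 A.

I_supply ≈ 4.00 A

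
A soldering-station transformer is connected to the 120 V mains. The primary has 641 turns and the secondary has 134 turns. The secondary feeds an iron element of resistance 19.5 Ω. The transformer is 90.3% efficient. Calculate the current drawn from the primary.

V_s = 120 × 134/641 = 25.086 V.
I_s = V_s/R = 25.086/19.5 = 1.2865 A.
P_out = V_s I_s = 25.086 × 1.2865 = 32.272 W.
P_in = P_out/η = 32.272/0.903 = 35.738 W.
I_p = P_in/V_p = 35.738/120 = 0.298 A.

I_p ≈ 0.298 A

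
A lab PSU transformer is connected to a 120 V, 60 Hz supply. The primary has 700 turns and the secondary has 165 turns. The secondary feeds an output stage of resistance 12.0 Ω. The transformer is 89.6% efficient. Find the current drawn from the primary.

V_s = 120 × 165/700 = 28.286 V.
I_s = V_s/R = 28.286/12.0 = 2.3571 A.
P_out = V_s I_s = 28.286 × 2.3571 = 66.673 W.
P_in = P_out/η = 66.673/0.896 = 74.412 W.
I_p = P_in/V_p = 74.412/120 = 0.620 A.

I_p ≈ 0.620 A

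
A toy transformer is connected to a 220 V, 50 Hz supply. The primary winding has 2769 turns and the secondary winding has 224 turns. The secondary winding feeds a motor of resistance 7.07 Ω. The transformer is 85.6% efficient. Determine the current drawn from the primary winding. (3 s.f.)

V_s = 220 × 224/2769 = 17.797 V.
I_s = V_s/R = 17.797/7.07 = 2.5173 A.
P_out = V_s I_s = 17.797 × 2.5173 = 44.800 W.
P_in = P_out/η = 44.800/0.856 = 52.336 W.
I_p = P_in/V_p = 52.336/220 = 0.238 A.

I_p ≈ 0.238 A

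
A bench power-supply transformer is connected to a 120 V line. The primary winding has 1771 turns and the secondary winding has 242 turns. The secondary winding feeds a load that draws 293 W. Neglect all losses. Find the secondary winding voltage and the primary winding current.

V_s = V_p × N_s/N_p = 120 × 242/1771 = 16.398 V.
I_s = P/V_s = 293/16.398 = 17.869 A.
I_p = I_s × N_s/N_p = 17.869 × 242/1771 = 2.44 A.

V_s ≈ 16.4 V, I_p ≈ 2.44 A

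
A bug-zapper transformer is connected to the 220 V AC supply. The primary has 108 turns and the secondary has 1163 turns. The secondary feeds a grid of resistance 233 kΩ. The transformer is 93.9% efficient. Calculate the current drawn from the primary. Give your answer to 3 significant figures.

I_p ≈ 0.117 A

V_s = 220 × 1163/108 = 2369.1 V.
I_s = V_s/R = 2369.1/233000 = 0.010168 A.
P_out = V_s I_s = 2369.1 × 0.010168 = 24.088 W.
P_in = P_out/η = 24.088/0.939 = 25.653 W.
I_p = P_in/V_p = 25.653/220 = 0.117 A.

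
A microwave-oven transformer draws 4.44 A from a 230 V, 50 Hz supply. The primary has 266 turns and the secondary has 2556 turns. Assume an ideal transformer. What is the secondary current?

I_s ≈ 0.462 A

I_s/I_p = N_p/N_s, so I_s = 4.44 × 266/2556 = 0.462 A.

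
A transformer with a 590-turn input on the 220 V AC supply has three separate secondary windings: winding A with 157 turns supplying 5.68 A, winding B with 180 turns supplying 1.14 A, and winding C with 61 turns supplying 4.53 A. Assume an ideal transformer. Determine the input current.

V_A = 220 × 157/590 = 58.542 V; V_B = 220 × 180/590 = 67.119 V; V_C = 220 × 61/590 = 22.746 V.
P_out = V_A I_A + V_B I_B + V_C I_C = 58.542×5.68 + 67.119×1.14 + 22.746×4.53 = 332.52 + 76.515 + 103.04 = 512.07 W.
Ideal ⇒ P_in = P_out, so I_in = P_out/V_in = 512.07/220 = 2.33 A.

I_in ≈ 2.33 A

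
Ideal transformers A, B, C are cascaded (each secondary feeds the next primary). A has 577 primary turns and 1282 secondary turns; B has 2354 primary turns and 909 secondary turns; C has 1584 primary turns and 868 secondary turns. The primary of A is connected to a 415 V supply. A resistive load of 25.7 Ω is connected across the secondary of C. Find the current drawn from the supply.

I_supply ≈ 3.57 A

Secondary of A: V = 415.00 × 1282/577 = 922.06 V.
Secondary of B: V = 922.06 × 909/2354 = 356.06 V.
Secondary of C: V = 356.06 × 868/1584 = 195.11 V.
I_load = 195.11/25.7 = 7.5919 A, so P_out = 195.11 × 7.5919 = 1481.3 W.
All ideal ⇒ P_in = P_out, so I_supply = 1481.3/415 = 3.57 A.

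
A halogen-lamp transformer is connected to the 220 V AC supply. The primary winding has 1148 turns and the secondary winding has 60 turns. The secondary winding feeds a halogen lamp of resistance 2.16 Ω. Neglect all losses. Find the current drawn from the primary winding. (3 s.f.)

I_p ≈ 0.278 A

V_s = V_p × N_s/N_p = 220 × 60/1148 = 11.498 V.
I_s = V_s/R = 11.498/2.16 = 5.3233 A.
For an ideal transformer I_p N_p = I_s N_s, so I_p = 5.3233 × 60/1148 = 0.278 A.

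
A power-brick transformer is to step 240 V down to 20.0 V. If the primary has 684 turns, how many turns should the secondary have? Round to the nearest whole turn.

N_s/N_p = V_s/V_p, so N_s = 684 × 20.0/240 = 57.0 ≈ 57 turns.

N_s = 57 turns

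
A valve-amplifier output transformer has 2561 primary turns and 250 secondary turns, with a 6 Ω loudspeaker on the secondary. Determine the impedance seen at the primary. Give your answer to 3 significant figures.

Z_p ≈ 630 Ω

Z_p = (N_p/N_s)² × Z_s = (2561/250)² × 6 = 630 Ω.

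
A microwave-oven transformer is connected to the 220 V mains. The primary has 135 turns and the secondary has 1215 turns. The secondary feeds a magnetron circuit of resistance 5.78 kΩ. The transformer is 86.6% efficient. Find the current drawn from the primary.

V_s = 220 × 1215/135 = 1980.0 V.
I_s = V_s/R = 1980.0/5780 = 0.34256 A.
P_out = V_s I_s = 1980.0 × 0.34256 = 678.27 W.
P_in = P_out/η = 678.27/0.866 = 783.22 W.
I_p = P_in/V_p = 783.22/220 = 3.56 A.

I_p ≈ 3.56 A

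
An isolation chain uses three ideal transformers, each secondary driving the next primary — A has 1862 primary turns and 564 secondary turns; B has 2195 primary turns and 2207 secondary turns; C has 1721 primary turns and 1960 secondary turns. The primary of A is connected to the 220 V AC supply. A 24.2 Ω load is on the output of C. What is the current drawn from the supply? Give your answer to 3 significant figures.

After A: V = 220.00 × 564/1862 = 66.638 V.
After B: V = 66.638 × 2207/2195 = 67.002 V.
After C: V = 67.002 × 1960/1721 = 76.307 V.
I_load = 76.307/24.2 = 3.1532 A, so P_out = 76.307 × 3.1532 = 240.61 W.
All ideal ⇒ P_in = P_out, so I_supply = 240.61/220 = 1.09 A.

I_supply ≈ 1.09 A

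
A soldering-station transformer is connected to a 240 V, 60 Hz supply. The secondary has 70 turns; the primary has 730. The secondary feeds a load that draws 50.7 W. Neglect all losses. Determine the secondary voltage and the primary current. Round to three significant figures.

V_s = V_p × N_s/N_p = 240 × 70/730 = 23.014 V.
I_s = P/V_s = 50.7/23.014 = 2.2030 A.
I_p = I_s × N_s/N_p = 2.2030 × 70/730 = 0.211 A.

V_s ≈ 23.0 V, I_p ≈ 0.211 A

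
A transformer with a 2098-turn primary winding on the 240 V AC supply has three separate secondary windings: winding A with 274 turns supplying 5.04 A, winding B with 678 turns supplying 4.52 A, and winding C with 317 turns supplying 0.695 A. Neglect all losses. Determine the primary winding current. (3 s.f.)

V_A = 240 × 274/2098 = 31.344 V; V_B = 240 × 678/2098 = 77.560 V; V_C = 240 × 317/2098 = 36.263 V.
P_out = V_A I_A + V_B I_B + V_C I_C = 31.344×5.04 + 77.560×4.52 + 36.263×0.695 = 157.97 + 350.57 + 25.203 = 533.75 W.
Ideal ⇒ P_in = P_out, so I_p = P_out/V_p = 533.75/240 = 2.22 A.

I_p ≈ 2.22 A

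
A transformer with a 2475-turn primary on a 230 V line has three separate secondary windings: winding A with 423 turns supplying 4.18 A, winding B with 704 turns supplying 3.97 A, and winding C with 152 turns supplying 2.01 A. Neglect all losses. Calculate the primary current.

V_A = 230 × 423/2475 = 39.309 V; V_B = 230 × 704/2475 = 65.422 V; V_C = 230 × 152/2475 = 14.125 V.
P_out = V_A I_A + V_B I_B + V_C I_C = 39.309×4.18 + 65.422×3.97 + 14.125×2.01 = 164.31 + 259.73 + 28.392 = 452.43 W.
Ideal ⇒ P_in = P_out, so I_p = P_out/V_p = 452.43/230 = 1.97 A.

I_p ≈ 1.97 A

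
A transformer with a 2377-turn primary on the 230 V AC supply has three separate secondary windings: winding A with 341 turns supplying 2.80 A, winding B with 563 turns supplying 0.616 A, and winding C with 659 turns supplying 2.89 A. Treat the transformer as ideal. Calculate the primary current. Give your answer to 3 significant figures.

I_p ≈ 1.35 A

V_A = 230 × 341/2377 = 32.995 V; V_B = 230 × 563/2377 = 54.476 V; V_C = 230 × 659/2377 = 63.765 V.
P_out = V_A I_A + V_B I_B + V_C I_C = 32.995×2.80 + 54.476×0.616 + 63.765×2.89 = 92.387 + 33.557 + 184.28 = 310.23 W.
Ideal ⇒ P_in = P_out, so I_p = P_out/V_p = 310.23/230 = 1.35 A.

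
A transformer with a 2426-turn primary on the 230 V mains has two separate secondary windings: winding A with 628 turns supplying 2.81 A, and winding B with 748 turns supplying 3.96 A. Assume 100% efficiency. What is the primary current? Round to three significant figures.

V_A = 230 × 628/2426 = 59.538 V; V_B = 230 × 748/2426 = 70.915 V.
P_out = V_A I_A + V_B I_B = 59.538×2.81 + 70.915×3.96 = 167.30 + 280.82 = 448.13 W.
Ideal ⇒ P_in = P_out, so I_p = P_out/V_p = 448.13/230 = 1.95 A.

I_p ≈ 1.95 A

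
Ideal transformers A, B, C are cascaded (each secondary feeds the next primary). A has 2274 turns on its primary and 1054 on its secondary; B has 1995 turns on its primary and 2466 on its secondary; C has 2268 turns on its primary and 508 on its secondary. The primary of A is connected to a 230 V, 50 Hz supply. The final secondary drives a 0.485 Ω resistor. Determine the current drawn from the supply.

Secondary of A: V = 230.00 × 1054/2274 = 106.61 V.
Secondary of B: V = 106.61 × 2466/1995 = 131.77 V.
Secondary of C: V = 131.77 × 508/2268 = 29.515 V.
I_load = 29.515/0.485 = 60.857 A, so P_out = 29.515 × 60.857 = 1796.2 W.
All ideal ⇒ P_in = P_out, so I_supply = 1796.2/230 = 7.81 A.

I_supply ≈ 7.81 A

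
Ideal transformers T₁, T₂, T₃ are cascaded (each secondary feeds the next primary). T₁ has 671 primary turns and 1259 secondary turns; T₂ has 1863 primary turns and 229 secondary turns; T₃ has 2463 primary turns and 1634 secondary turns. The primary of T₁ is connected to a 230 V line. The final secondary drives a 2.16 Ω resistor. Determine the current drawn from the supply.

After T₁: V = 230.00 × 1259/671 = 431.55 V.
After T₂: V = 431.55 × 229/1863 = 53.046 V.
After T₃: V = 53.046 × 1634/2463 = 35.192 V.
I_load = 35.192/2.16 = 16.292 A, so P_out = 35.192 × 16.292 = 573.36 W.
All ideal ⇒ P_in = P_out, so I_supply = 573.36/230 = 2.49 A.

I_supply ≈ 2.49 A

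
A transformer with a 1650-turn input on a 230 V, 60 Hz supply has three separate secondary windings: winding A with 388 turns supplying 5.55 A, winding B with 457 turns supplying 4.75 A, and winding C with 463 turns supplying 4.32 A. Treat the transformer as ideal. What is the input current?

V_A = 230 × 388/1650 = 54.085 V; V_B = 230 × 457/1650 = 63.703 V; V_C = 230 × 463/1650 = 64.539 V.
P_out = V_A I_A + V_B I_B + V_C I_C = 54.085×5.55 + 63.703×4.75 + 64.539×4.32 = 300.17 + 302.59 + 278.81 = 881.57 W.
Ideal ⇒ P_in = P_out, so I_in = P_out/V_in = 881.57/230 = 3.83 A.

I_in ≈ 3.83 A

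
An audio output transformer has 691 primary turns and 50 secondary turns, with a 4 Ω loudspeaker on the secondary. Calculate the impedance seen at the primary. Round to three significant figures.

Z_p ≈ 764 Ω

Z_p = (N_p/N_s)² × Z_s = (691/50)² × 4 = 764 Ω.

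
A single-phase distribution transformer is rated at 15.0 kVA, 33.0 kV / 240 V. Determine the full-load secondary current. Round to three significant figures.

I_s = S/V_s = 15000/240 = 62.5 A.

I_s ≈ 62.5 A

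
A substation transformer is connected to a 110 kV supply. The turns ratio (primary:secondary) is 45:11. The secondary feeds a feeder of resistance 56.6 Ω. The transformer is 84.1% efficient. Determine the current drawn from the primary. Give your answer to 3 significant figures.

I_p ≈ 138 A

V_s = 110000 × 11/45 = 26889 V.
I_s = V_s/R = 26889/56.6 = 475.07 A.
P_out = V_s I_s = 26889 × 475.07 = 1.2774×10^7 W.
P_in = P_out/η = 1.2774×10^7/0.841 = 1.5189×10^7 W.
I_p = P_in/V_p = 1.5189×10^7/110000 = 138 A.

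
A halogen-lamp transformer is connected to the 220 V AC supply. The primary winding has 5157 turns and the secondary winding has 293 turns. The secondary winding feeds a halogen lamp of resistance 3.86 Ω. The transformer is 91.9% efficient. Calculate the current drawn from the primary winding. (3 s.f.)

I_p ≈ 0.200 A

V_s = 220 × 293/5157 = 12.500 V.
I_s = V_s/R = 12.500/3.86 = 3.2382 A.
P_out = V_s I_s = 12.500 × 3.2382 = 40.476 W.
P_in = P_out/η = 40.476/0.919 = 44.044 W.
I_p = P_in/V_p = 44.044/220 = 0.200 A.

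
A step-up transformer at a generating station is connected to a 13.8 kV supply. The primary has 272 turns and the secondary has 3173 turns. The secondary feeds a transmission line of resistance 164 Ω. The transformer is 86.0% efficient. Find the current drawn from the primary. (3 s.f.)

V_s = 13800 × 3173/272 = 160980 V.
I_s = V_s/R = 160980/164 = 981.60 A.
P_out = V_s I_s = 160980 × 981.60 = 1.5802×10^8 W.
P_in = P_out/η = 1.5802×10^8/0.860 = 1.8375×10^8 W.
I_p = P_in/V_p = 1.8375×10^8/13800 = 13300 A.

I_p ≈ 13300 A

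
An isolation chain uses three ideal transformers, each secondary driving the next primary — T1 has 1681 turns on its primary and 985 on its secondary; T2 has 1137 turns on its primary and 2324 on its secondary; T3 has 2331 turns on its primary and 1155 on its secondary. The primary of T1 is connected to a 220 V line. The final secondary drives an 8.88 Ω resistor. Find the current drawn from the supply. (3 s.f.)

After T1: V = 220.00 × 985/1681 = 128.91 V.
After T2: V = 128.91 × 2324/1137 = 263.49 V.
After T3: V = 263.49 × 1155/2331 = 130.56 V.
I_load = 130.56/8.88 = 14.703 A, so P_out = 130.56 × 14.703 = 1919.6 W.
All ideal ⇒ P_in = P_out, so I_supply = 1919.6/220 = 8.73 A.

I_supply ≈ 8.73 A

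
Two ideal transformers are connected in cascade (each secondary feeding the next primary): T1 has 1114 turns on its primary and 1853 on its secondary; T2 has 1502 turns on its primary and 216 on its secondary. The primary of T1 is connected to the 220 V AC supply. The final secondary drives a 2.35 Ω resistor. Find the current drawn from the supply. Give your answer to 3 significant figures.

Secondary of T1: V = 220.00 × 1853/1114 = 365.94 V.
Secondary of T2: V = 365.94 × 216/1502 = 52.626 V.
I_load = 52.626/2.35 = 22.394 A, so P_out = 52.626 × 22.394 = 1178.5 W.
All ideal ⇒ P_in = P_out, so I_supply = 1178.5/220 = 5.36 A.

I_supply ≈ 5.36 A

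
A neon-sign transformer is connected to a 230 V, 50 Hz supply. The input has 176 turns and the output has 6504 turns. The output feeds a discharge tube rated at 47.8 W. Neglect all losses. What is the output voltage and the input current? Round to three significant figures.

V_out = V_in × N_out/N_in = 230 × 6504/176 = 8499.5 V.
I_out = P/V_out = 47.8/8499.5 = 0.0056238 A.
I_in = I_out × N_out/N_in = 0.0056238 × 6504/176 = 0.208 A.

V_out ≈ 8500 V, I_in ≈ 0.208 A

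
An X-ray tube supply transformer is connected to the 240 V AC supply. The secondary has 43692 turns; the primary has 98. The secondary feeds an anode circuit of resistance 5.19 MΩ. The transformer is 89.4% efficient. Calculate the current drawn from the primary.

V_s = 240 × 43692/98 = 107000 V.
I_s = V_s/R = 107000/(5.19×10^6) = 0.020617 A.
P_out = V_s I_s = 107000 × 0.020617 = 2206.0 W.
P_in = P_out/η = 2206.0/0.894 = 2467.6 W.
I_p = P_in/V_p = 2467.6/240 = 10.3 A.

I_p ≈ 10.3 A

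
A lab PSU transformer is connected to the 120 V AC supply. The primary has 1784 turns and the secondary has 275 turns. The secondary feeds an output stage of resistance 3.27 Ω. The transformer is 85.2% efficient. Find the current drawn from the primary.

I_p ≈ 1.02 A

V_s = 120 × 275/1784 = 18.498 V.
I_s = V_s/R = 18.498/3.27 = 5.6568 A.
P_out = V_s I_s = 18.498 × 5.6568 = 104.64 W.
P_in = P_out/η = 104.64/0.852 = 122.81 W.
I_p = P_in/V_p = 122.81/120 = 1.02 A.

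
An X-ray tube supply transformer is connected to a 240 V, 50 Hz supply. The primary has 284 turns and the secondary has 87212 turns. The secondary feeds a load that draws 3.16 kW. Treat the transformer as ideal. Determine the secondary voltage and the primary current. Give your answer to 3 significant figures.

V_s = V_p × N_s/N_p = 240 × 87212/284 = 73700 V.
I_s = P/V_s = 3160/73700 = 0.042876 A.
I_p = I_s × N_s/N_p = 0.042876 × 87212/284 = 13.2 A.

V_s ≈ 73700 V, I_p ≈ 13.2 A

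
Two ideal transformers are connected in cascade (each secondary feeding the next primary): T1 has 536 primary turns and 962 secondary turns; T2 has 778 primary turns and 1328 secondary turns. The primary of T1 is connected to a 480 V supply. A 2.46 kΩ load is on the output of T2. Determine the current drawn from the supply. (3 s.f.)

After T1: V = 480.00 × 962/536 = 861.49 V.
After T2: V = 861.49 × 1328/778 = 1470.5 V.
I_load = 1470.5/2460 = 0.59777 A, so P_out = 1470.5 × 0.59777 = 879.03 W.
All ideal ⇒ P_in = P_out, so I_supply = 879.03/480 = 1.83 A.

I_supply ≈ 1.83 A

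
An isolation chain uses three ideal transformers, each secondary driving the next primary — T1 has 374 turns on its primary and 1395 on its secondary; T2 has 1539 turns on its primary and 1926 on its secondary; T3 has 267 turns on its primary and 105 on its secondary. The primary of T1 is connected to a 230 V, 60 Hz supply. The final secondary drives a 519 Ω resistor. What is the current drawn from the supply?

Secondary of T1: V = 230.00 × 1395/374 = 857.89 V.
Secondary of T2: V = 857.89 × 1926/1539 = 1073.6 V.
Secondary of T3: V = 1073.6 × 105/267 = 422.21 V.
I_load = 422.21/519 = 0.81350 A, so P_out = 422.21 × 0.81350 = 343.47 W.
All ideal ⇒ P_in = P_out, so I_supply = 343.47/230 = 1.49 A.

I_supply ≈ 1.49 A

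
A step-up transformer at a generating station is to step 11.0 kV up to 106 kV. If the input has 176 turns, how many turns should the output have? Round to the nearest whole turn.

N_out = 1696 turns

N_out/N_in = V_out/V_in, so N_out = 176 × 106000/11000 = 1696.0 ≈ 1696 turns.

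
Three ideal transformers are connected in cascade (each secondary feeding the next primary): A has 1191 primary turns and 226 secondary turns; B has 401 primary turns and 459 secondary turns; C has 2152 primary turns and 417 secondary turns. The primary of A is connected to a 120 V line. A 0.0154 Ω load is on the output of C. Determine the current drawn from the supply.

I_supply ≈ 13.8 A

After A: V = 120.00 × 226/1191 = 22.771 V.
After B: V = 22.771 × 459/401 = 26.064 V.
After C: V = 26.064 × 417/2152 = 5.0506 V.
I_load = 5.0506/0.0154 = 327.96 A, so P_out = 5.0506 × 327.96 = 1656.4 W.
All ideal ⇒ P_in = P_out, so I_supply = 1656.4/120 = 13.8 A.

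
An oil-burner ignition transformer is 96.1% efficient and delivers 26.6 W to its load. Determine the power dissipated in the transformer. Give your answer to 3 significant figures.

P_loss ≈ 1.08 W

P_in = P_out/η = 26.6/0.961 = 27.6795 W.
P_loss = P_in − P_out = 27.6795 − 26.6 = 1.08 W.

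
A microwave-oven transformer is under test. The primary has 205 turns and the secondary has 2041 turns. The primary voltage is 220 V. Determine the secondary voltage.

V_s ≈ 2190 V

V_s/V_p = N_s/N_p, so V_s = 220 × 2041/205 = 2190 V.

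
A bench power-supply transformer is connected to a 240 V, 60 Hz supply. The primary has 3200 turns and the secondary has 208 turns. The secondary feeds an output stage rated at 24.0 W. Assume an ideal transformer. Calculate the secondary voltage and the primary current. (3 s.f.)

V_s = V_p × N_s/N_p = 240 × 208/3200 = 15.600 V.
I_s = P/V_s = 24.0/15.600 = 1.5385 A.
I_p = I_s × N_s/N_p = 1.5385 × 208/3200 = 0.100 A.

V_s ≈ 15.6 V, I_p ≈ 0.100 A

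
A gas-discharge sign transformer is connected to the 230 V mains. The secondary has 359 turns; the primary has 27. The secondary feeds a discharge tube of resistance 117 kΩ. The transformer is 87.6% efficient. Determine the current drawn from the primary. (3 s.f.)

V_s = 230 × 359/27 = 3058.1 V.
I_s = V_s/R = 3058.1/117000 = 0.026138 A.
P_out = V_s I_s = 3058.1 × 0.026138 = 79.934 W.
P_in = P_out/η = 79.934/0.876 = 91.249 W.
I_p = P_in/V_p = 91.249/230 = 0.397 A.

I_p ≈ 0.397 A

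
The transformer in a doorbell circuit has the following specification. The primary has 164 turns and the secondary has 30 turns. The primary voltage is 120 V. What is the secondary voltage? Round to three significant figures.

V_s/V_p = N_s/N_p, so V_s = 120 × 30/164 = 22.0 V.

V_s ≈ 22.0 V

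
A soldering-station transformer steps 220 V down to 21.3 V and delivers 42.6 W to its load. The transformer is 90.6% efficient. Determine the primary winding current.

I_p ≈ 0.214 A

P_in = P_out/η = 42.6/0.906 = 47.020 W.
I_p = P_in/V_p = 47.020/220 = 0.214 A.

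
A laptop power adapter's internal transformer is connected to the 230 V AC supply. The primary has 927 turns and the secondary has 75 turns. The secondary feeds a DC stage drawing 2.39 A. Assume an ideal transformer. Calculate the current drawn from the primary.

I_p ≈ 0.193 A

For an ideal transformer I_p N_p = I_s N_s, so I_p = 2.39 × 75/927 = 0.193 A.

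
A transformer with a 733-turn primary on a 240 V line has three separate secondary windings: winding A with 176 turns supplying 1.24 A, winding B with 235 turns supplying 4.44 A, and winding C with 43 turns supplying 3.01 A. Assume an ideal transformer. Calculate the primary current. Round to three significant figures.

V_A = 240 × 176/733 = 57.626 V; V_B = 240 × 235/733 = 76.944 V; V_C = 240 × 43/733 = 14.079 V.
P_out = V_A I_A + V_B I_B + V_C I_C = 57.626×1.24 + 76.944×4.44 + 14.079×3.01 = 71.456 + 341.63 + 42.378 = 455.47 W.
Ideal ⇒ P_in = P_out, so I_p = P_out/V_p = 455.47/240 = 1.90 A.

I_p ≈ 1.90 A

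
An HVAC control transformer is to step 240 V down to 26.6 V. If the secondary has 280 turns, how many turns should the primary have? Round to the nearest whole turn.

N_p/N_s = V_p/V_s, so N_p = 280 × 240/26.6 = 2526.3 ≈ 2526 turns.

N_p = 2526 turns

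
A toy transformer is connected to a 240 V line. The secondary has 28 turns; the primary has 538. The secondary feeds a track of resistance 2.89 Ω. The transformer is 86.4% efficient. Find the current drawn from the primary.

V_s = 240 × 28/538 = 12.491 V.
I_s = V_s/R = 12.491/2.89 = 4.3220 A.
P_out = V_s I_s = 12.491 × 4.3220 = 53.985 W.
P_in = P_out/η = 53.985/0.864 = 62.483 W.
I_p = P_in/V_p = 62.483/240 = 0.260 A.

I_p ≈ 0.260 A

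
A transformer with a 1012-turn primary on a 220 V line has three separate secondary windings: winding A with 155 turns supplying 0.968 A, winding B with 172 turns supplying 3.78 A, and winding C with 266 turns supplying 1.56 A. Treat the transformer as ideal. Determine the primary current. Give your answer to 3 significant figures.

V_A = 220 × 155/1012 = 33.696 V; V_B = 220 × 172/1012 = 37.391 V; V_C = 220 × 266/1012 = 57.826 V.
P_out = V_A I_A + V_B I_B + V_C I_C = 33.696×0.968 + 37.391×3.78 + 57.826×1.56 = 32.617 + 141.34 + 90.209 = 264.17 W.
Ideal ⇒ P_in = P_out, so I_p = P_out/V_p = 264.17/220 = 1.20 A.

I_p ≈ 1.20 A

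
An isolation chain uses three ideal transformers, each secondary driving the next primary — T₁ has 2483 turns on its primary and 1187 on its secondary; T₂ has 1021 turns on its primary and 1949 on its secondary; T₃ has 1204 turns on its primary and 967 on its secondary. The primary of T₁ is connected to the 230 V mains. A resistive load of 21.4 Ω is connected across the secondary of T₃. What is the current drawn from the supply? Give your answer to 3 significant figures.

I_supply ≈ 5.77 A

After T₁: V = 230.00 × 1187/2483 = 109.95 V.
After T₂: V = 109.95 × 1949/1021 = 209.89 V.
After T₃: V = 209.89 × 967/1204 = 168.57 V.
I_load = 168.57/21.4 = 7.8772 A, so P_out = 168.57 × 7.8772 = 1327.9 W.
All ideal ⇒ P_in = P_out, so I_supply = 1327.9/230 = 5.77 A.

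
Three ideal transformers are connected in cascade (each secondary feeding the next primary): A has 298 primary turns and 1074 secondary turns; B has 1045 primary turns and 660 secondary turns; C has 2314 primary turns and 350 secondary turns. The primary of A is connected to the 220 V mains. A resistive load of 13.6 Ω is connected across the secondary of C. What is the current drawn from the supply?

After A: V = 220.00 × 1074/298 = 792.89 V.
After B: V = 792.89 × 660/1045 = 500.77 V.
After C: V = 500.77 × 350/2314 = 75.743 V.
I_load = 75.743/13.6 = 5.5693 A, so P_out = 75.743 × 5.5693 = 421.84 W.
All ideal ⇒ P_in = P_out, so I_supply = 421.84/220 = 1.92 A.

I_supply ≈ 1.92 A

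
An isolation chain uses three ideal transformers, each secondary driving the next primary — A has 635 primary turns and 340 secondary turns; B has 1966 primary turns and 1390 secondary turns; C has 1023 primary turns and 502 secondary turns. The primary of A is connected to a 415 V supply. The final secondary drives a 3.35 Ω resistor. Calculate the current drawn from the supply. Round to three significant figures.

Secondary of A: V = 415.00 × 340/635 = 222.20 V.
Secondary of B: V = 222.20 × 1390/1966 = 157.10 V.
Secondary of C: V = 157.10 × 502/1023 = 77.093 V.
I_load = 77.093/3.35 = 23.013 A, so P_out = 77.093 × 23.013 = 1774.1 W.
All ideal ⇒ P_in = P_out, so I_supply = 1774.1/415 = 4.27 A.

I_supply ≈ 4.27 A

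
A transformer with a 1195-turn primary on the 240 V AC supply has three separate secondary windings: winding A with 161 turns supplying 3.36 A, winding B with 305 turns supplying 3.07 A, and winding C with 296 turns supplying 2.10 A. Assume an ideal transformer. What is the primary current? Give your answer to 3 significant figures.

V_A = 240 × 161/1195 = 32.335 V; V_B = 240 × 305/1195 = 61.255 V; V_C = 240 × 296/1195 = 59.448 V.
P_out = V_A I_A + V_B I_B + V_C I_C = 32.335×3.36 + 61.255×3.07 + 59.448×2.10 = 108.64 + 188.05 + 124.84 = 421.54 W.
Ideal ⇒ P_in = P_out, so I_p = P_out/V_p = 421.54/240 = 1.76 A.

I_p ≈ 1.76 A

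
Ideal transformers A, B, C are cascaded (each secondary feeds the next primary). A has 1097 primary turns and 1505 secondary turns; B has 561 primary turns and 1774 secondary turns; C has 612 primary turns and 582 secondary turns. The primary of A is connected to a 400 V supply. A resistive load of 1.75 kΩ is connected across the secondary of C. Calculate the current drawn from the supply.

Secondary of A: V = 400.00 × 1505/1097 = 548.77 V.
Secondary of B: V = 548.77 × 1774/561 = 1735.3 V.
Secondary of C: V = 1735.3 × 582/612 = 1650.3 V.
I_load = 1650.3/1750 = 0.94301 A, so P_out = 1650.3 × 0.94301 = 1556.2 W.
All ideal ⇒ P_in = P_out, so I_supply = 1556.2/400 = 3.89 A.

I_supply ≈ 3.89 A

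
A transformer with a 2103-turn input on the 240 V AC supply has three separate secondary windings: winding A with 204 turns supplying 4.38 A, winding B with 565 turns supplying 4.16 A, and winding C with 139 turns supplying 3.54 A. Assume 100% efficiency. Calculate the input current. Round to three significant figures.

V_A = 240 × 204/2103 = 23.281 V; V_B = 240 × 565/2103 = 64.479 V; V_C = 240 × 139/2103 = 15.863 V.
P_out = V_A I_A + V_B I_B + V_C I_C = 23.281×4.38 + 64.479×4.16 + 15.863×3.54 = 101.97 + 268.23 + 56.155 = 426.36 W.
Ideal ⇒ P_in = P_out, so I_in = P_out/V_in = 426.36/240 = 1.78 A.

I_in ≈ 1.78 A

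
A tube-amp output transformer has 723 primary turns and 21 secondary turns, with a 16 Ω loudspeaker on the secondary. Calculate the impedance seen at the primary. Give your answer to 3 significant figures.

Z_p = (N_p/N_s)² × Z_s = (723/21)² × 16 = 19000 Ω.

Z_p ≈ 19000 Ω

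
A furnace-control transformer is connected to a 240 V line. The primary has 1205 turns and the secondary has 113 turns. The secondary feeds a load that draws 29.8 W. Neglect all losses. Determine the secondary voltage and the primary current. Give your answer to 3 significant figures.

V_s = V_p × N_s/N_p = 240 × 113/1205 = 22.506 V.
I_s = P/V_s = 29.8/22.506 = 1.3241 A.
I_p = I_s × N_s/N_p = 1.3241 × 113/1205 = 0.124 A.

V_s ≈ 22.5 V, I_p ≈ 0.124 A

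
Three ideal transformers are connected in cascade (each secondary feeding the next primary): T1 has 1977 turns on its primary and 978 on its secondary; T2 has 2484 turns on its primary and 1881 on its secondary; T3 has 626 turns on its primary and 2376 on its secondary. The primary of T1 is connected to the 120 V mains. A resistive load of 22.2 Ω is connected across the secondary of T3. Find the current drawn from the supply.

After T1: V = 120.00 × 978/1977 = 59.363 V.
After T2: V = 59.363 × 1881/2484 = 44.952 V.
After T3: V = 44.952 × 2376/626 = 170.62 V.
I_load = 170.62/22.2 = 7.6855 A, so P_out = 170.62 × 7.6855 = 1311.3 W.
All ideal ⇒ P_in = P_out, so I_supply = 1311.3/120 = 10.9 A.

I_supply ≈ 10.9 A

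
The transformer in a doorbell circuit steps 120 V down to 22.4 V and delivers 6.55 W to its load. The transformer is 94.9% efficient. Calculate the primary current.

P_in = P_out/η = 6.55/0.949 = 6.9020 W.
I_p = P_in/V_p = 6.9020/120 = 0.0575 A.

I_p ≈ 0.0575 A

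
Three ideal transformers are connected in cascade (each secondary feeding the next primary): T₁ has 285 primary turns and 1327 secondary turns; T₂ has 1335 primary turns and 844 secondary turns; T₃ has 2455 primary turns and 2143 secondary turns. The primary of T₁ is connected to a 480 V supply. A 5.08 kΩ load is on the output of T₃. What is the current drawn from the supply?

Secondary of T₁: V = 480.00 × 1327/285 = 2234.9 V.
Secondary of T₂: V = 2234.9 × 844/1335 = 1413.0 V.
Secondary of T₃: V = 1413.0 × 2143/2455 = 1233.4 V.
I_load = 1233.4/5080 = 0.24279 A, so P_out = 1233.4 × 0.24279 = 299.46 W.
All ideal ⇒ P_in = P_out, so I_supply = 299.46/480 = 0.624 A.

I_supply ≈ 0.624 A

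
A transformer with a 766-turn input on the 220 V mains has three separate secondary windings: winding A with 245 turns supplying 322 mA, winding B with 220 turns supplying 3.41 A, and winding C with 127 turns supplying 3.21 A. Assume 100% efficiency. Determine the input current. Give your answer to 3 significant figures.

V_A = 220 × 245/766 = 70.366 V; V_B = 220 × 220/766 = 63.185 V; V_C = 220 × 127/766 = 36.475 V.
P_out = V_A I_A + V_B I_B + V_C I_C = 70.366×0.322 + 63.185×3.41 + 36.475×3.21 = 22.658 + 215.46 + 117.09 = 355.21 W.
Ideal ⇒ P_in = P_out, so I_in = P_out/V_in = 355.21/220 = 1.61 A.

I_in ≈ 1.61 A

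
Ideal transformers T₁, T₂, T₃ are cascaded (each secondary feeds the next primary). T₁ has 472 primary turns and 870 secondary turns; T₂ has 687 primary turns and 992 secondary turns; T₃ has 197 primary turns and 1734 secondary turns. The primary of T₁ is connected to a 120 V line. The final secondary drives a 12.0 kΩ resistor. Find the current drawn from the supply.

Secondary of T₁: V = 120.00 × 870/472 = 221.19 V.
Secondary of T₂: V = 221.19 × 992/687 = 319.38 V.
Secondary of T₃: V = 319.38 × 1734/197 = 2811.2 V.
I_load = 2811.2/12000 = 0.23427 A, so P_out = 2811.2 × 0.23427 = 658.58 W.
All ideal ⇒ P_in = P_out, so I_supply = 658.58/120 = 5.49 A.

I_supply ≈ 5.49 A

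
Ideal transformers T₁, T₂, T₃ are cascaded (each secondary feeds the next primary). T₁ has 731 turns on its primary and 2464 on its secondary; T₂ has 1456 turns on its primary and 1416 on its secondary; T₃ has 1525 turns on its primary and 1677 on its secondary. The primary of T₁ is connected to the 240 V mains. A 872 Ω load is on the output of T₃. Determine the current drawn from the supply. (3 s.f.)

Secondary of T₁: V = 240.00 × 2464/731 = 808.97 V.
Secondary of T₂: V = 808.97 × 1416/1456 = 786.75 V.
Secondary of T₃: V = 786.75 × 1677/1525 = 865.17 V.
I_load = 865.17/872 = 0.99216 A, so P_out = 865.17 × 0.99216 = 858.39 W.
All ideal ⇒ P_in = P_out, so I_supply = 858.39/240 = 3.58 A.

I_supply ≈ 3.58 A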